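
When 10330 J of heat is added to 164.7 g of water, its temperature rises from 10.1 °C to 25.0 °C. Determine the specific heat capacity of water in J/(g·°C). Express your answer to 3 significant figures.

c = 4.21 J/(g·°C)

c = q / (m ΔT) = 10330 / (164.7 × 14.9)
c = 10330 / 2454.03 = 4.21 J/(g·°C)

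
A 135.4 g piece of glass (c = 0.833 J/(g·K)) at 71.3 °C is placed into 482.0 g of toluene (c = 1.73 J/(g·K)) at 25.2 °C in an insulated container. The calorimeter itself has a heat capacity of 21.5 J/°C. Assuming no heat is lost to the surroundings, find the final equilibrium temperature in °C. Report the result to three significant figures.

Heat lost by glass = heat gained by toluene + calorimeter.
(135.4)(0.833)(71.3 − T) = [(482.0)(1.73) + 21.5](T − 25.2)
112.7882 (71.3 − T) = 855.36 (T − 25.2)
8041.8 − 112.7882 T = 855.36 T − 21555
29596.8 = 968.1482 T
T = 30.57 °C

T_f = 30.6 °C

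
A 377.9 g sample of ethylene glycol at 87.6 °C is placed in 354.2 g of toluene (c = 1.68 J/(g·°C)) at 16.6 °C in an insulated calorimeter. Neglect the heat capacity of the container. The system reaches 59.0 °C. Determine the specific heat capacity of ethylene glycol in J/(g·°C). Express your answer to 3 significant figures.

c = 2.33 J/(g·°C)

q_gained = (354.2 × 1.68) × (59.0 − 16.6) = 25230 J
q_lost = 377.9 × c × (87.6 − 59.0) = 10807.94 c
Set equal: c = 25230 / 10807.94 = 2.33 J/(g·°C)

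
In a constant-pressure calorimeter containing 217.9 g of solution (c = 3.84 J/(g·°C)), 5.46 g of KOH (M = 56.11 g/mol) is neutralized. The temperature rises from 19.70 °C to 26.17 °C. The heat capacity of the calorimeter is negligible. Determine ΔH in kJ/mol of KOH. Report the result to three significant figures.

|ΔT| = |26.17 − 19.70| = 6.47 °C
|q_surr| = (217.9 × 3.84) × 6.47 = 836.736 × 6.47 = 5414 J
n(KOH) = 5.46 / 56.11 = 0.09731 mol
Temperature rose, so q_rxn = −|q_surr| = -5.414 kJ
ΔH = q_rxn / n = -55.64 kJ/mol

ΔH = -55.6 kJ/mol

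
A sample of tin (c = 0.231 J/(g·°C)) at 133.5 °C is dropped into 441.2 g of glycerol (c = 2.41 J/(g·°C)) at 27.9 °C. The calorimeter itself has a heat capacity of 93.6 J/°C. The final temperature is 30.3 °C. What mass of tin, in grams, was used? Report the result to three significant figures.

m = 116 g

q_gained = (441.2 × 2.41 + 93.6) × (30.3 − 27.9) = 2777 J
q_lost = m × 0.231 × (133.5 − 30.3) = 23.8392 m
m = 2777 / 23.8392 = 116 g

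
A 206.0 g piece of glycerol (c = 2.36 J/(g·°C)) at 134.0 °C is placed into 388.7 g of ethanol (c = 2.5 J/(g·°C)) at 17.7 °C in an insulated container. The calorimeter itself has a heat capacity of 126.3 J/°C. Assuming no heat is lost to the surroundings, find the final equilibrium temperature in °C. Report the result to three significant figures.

Heat lost by glycerol = heat gained by ethanol + calorimeter.
(206.0)(2.36)(134.0 − T) = [(388.7)(2.5) + 126.3](T − 17.7)
486.16 (134.0 − T) = 1098.05 (T − 17.7)
65145 − 486.16 T = 1098.05 T − 19435
84580 = 1584.21 T
T = 53.39 °C

T_f = 53.4 °C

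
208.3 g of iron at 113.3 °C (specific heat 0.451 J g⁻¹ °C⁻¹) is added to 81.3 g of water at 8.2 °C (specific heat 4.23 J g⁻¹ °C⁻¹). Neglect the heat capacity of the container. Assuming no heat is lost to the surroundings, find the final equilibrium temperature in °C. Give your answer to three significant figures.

T_f = 30.8 °C

Heat lost by iron = heat gained by water.
(208.3)(0.451)(113.3 − T) = (81.3)(4.23)(T − 8.2)
93.9433 (113.3 − T) = 343.899 (T − 8.2)
10644 − 93.9433 T = 343.899 T − 2820.0
13464.0 = 437.8423 T
T = 30.75 °C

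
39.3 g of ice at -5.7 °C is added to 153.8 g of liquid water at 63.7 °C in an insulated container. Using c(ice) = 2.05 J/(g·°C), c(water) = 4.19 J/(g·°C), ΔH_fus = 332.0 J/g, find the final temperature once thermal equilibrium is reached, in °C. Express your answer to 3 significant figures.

T_f = 34.0 °C

Heat to bring ice to 0 °C and melt it: q₁ = 39.3×2.05×5.7 + 39.3×332.0 = 13507 J
Heat the water can supply cooling to 0 °C: 153.8×4.19×63.7 = 41049.7 J > q₁, so all ice melts.
Energy balance: 153.8×4.19×(63.7 − T) = 13507 + 39.3×4.19×(T − 0)
644.422(63.7 − T) = 13507 + 164.667 T
41049.7 − 13507 = 809.089 T
T = 27542.7 / 809.089 = 34.04 °C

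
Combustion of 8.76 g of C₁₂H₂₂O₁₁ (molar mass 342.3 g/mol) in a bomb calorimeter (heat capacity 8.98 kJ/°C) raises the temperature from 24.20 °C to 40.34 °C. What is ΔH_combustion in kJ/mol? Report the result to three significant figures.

ΔH = -5660 kJ/mol

ΔT = 40.34 − 24.20 = 16.14 °C
q_cal = C_cal × ΔT = 8.98 × 16.14 = 144.9372 kJ
n = 8.76 / 342.3 = 0.02559 mol
q_rxn = −q_cal = -144.9372 kJ
ΔH = -144.9372 / 0.02559 = -5664 kJ/mol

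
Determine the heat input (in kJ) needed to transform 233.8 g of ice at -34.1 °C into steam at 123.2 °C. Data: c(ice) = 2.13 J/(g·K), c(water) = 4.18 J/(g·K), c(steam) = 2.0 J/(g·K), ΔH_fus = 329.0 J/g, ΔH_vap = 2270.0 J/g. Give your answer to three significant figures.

q = 733 kJ

q1 (heat ice -34.1→0.0 °C): 233.8 × 2.13 × 34.1 = 16982 J
q2 (melt at 0 °C): 233.8 × 329.0 = 76920 J
q3 (heat water 0.0→100.0 °C): 233.8 × 4.18 × 100.0 = 97728 J
q4 (vaporize at 100 °C): 233.8 × 2270.0 = 530726 J
q5 (heat steam 100.0→123.2 °C): 233.8 × 2.0 × 23.2 = 10848 J
Total: 16982 + 76920 + 97728 + 530726 + 10848 = 733204 J = 733 kJ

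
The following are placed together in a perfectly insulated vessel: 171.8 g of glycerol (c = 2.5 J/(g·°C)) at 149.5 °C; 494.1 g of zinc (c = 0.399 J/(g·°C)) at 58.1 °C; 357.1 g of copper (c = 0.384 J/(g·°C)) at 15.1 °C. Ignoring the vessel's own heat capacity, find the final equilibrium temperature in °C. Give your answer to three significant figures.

T_f = 102 °C

Σ mᵢcᵢ(T − Tᵢ) = 0  ⇒  T = Σ mᵢcᵢTᵢ / Σ mᵢcᵢ
Σ mᵢcᵢ = 171.8×2.5 + 494.1×0.399 + 357.1×0.384 = 763.7723
Σ mᵢcᵢTᵢ = 429.5×149.5 + 197.1459×58.1 + 137.1264×15.1 = 77735
T = 77735 / 763.7723 = 101.8 °C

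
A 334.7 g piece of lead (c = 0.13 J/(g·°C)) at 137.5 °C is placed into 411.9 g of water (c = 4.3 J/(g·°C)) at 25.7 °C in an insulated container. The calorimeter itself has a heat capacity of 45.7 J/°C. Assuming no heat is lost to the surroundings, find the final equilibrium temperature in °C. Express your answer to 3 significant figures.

T_f = 28.3 °C

Heat lost by lead = heat gained by water + calorimeter.
(334.7)(0.13)(137.5 − T) = [(411.9)(4.3) + 45.7](T − 25.7)
43.511 (137.5 − T) = 1816.87 (T − 25.7)
5982.8 − 43.511 T = 1816.87 T − 46694
52676.8 = 1860.381 T
T = 28.32 °C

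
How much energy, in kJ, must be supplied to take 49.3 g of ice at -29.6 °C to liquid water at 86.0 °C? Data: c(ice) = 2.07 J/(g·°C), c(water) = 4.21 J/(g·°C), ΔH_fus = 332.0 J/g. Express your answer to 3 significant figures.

q = 37.2 kJ

q1 (heat ice -29.6→0.0 °C): 49.3 × 2.07 × 29.6 = 3021 J
q2 (melt at 0 °C): 49.3 × 332.0 = 16368 J
q3 (heat water 0.0→86.0 °C): 49.3 × 4.21 × 86.0 = 17850 J
Total: 3021 + 16368 + 17850 = 37239 J = 37.2 kJ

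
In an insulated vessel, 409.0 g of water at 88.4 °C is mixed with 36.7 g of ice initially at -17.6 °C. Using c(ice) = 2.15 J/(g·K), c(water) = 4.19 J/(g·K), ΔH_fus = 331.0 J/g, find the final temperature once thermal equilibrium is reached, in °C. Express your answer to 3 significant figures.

T_f = 73.9 °C

Heat to bring ice to 0 °C and melt it: q₁ = 36.7×2.15×17.6 + 36.7×331.0 = 13536 J
Heat the water can supply cooling to 0 °C: 409.0×4.19×88.4 = 151492 J > q₁, so all ice melts.
Energy balance: 409.0×4.19×(88.4 − T) = 13536 + 36.7×4.19×(T − 0)
1713.71(88.4 − T) = 13536 + 153.773 T
151492 − 13536 = 1867.483 T
T = 137956 / 1867.483 = 73.87 °C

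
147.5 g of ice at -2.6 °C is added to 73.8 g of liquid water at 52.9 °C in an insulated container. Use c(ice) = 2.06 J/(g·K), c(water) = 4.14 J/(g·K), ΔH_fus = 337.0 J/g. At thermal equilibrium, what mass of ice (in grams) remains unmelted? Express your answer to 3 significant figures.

m_ice remaining = 102 g

Heat to warm all ice to 0 °C: 147.5×2.06×2.6 = 790.01 J
Heat released by water cooling to 0 °C: 73.8×4.14×52.9 = 16163 J
16163 J < 790.01 + 147.5×337.0 = 50497.51 J, so not all ice melts; final T = 0 °C.
Heat left for melting: 16163 − 790.01 = 15372.99 J
Mass melted = 15372.99 / 337.0 = 45.62 g
Ice remaining = 147.5 − 45.62 = 101.88 g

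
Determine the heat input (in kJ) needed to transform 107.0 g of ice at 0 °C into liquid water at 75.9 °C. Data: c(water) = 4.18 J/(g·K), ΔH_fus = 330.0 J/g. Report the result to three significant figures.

q = 69.3 kJ

q1 (melt at 0 °C): 107.0 × 330.0 = 35310 J
q2 (heat water 0.0→75.9 °C): 107.0 × 4.18 × 75.9 = 33947 J
Total: 35310 + 33947 = 69257 J = 69.3 kJ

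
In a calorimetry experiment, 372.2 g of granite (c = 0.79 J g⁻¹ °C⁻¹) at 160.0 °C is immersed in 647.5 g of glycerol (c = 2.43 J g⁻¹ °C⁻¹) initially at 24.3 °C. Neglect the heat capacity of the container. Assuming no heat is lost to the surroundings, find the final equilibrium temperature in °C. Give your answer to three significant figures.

Heat lost by granite = heat gained by glycerol.
(372.2)(0.79)(160.0 − T) = (647.5)(2.43)(T − 24.3)
294.038 (160.0 − T) = 1573.425 (T − 24.3)
47046 − 294.038 T = 1573.425 T − 38234
85280 = 1867.463 T
T = 45.67 °C

T_f = 45.7 °C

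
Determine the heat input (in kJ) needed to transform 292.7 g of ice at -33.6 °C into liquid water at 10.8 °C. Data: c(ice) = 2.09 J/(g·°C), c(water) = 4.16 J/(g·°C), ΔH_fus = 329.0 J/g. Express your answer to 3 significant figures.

q1 (heat ice -33.6→0.0 °C): 292.7 × 2.09 × 33.6 = 20555 J
q2 (melt at 0 °C): 292.7 × 329.0 = 96298 J
q3 (heat water 0.0→10.8 °C): 292.7 × 4.16 × 10.8 = 13150 J
Total: 20555 + 96298 + 13150 = 130003 J = 130 kJ

q = 130 kJ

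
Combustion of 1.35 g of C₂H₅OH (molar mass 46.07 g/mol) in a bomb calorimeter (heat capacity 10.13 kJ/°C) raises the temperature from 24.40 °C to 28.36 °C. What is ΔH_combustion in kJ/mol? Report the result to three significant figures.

ΔT = 28.36 − 24.40 = 3.96 °C
q_cal = C_cal × ΔT = 10.13 × 3.96 = 40.1148 kJ
n = 1.35 / 46.07 = 0.02930 mol
q_rxn = −q_cal = -40.1148 kJ
ΔH = -40.1148 / 0.02930 = -1369 kJ/mol

ΔH = -1370 kJ/mol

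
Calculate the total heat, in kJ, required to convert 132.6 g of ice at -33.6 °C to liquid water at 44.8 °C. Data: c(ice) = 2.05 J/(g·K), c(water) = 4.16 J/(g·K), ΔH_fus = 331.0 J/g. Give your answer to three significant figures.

q1 (heat ice -33.6→0.0 °C): 132.6 × 2.05 × 33.6 = 9133 J
q2 (melt at 0 °C): 132.6 × 331.0 = 43891 J
q3 (heat water 0.0→44.8 °C): 132.6 × 4.16 × 44.8 = 24712 J
Total: 9133 + 43891 + 24712 = 77736 J = 77.7 kJ

q = 77.7 kJ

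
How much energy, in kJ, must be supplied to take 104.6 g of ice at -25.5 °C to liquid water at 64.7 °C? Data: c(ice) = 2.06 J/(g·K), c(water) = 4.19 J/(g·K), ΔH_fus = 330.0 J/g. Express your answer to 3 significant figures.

q1 (heat ice -25.5→0.0 °C): 104.6 × 2.06 × 25.5 = 5495 J
q2 (melt at 0 °C): 104.6 × 330.0 = 34518 J
q3 (heat water 0.0→64.7 °C): 104.6 × 4.19 × 64.7 = 28356 J
Total: 5495 + 34518 + 28356 = 68369 J = 68.4 kJ

q = 68.4 kJ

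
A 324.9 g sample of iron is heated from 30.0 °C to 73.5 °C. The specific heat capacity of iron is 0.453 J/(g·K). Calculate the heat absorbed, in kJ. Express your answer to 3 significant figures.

q = 6.40 kJ

q = m c ΔT = 324.9 × 0.453 × (73.5 − 30.0)
q = 324.9 × 0.453 × 43.5 = 6402 J = 6.40 kJ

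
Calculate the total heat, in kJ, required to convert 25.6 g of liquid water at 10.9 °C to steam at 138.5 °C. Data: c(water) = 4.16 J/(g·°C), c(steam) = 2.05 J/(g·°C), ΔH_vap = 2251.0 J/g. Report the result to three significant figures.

q = 69.1 kJ

q1 (heat water 10.9→100.0 °C): 25.6 × 4.16 × 89.1 = 9489 J
q2 (vaporize at 100 °C): 25.6 × 2251.0 = 57626 J
q3 (heat steam 100.0→138.5 °C): 25.6 × 2.05 × 38.5 = 2020 J
Total: 9489 + 57626 + 2020 = 69135 J = 69.1 kJ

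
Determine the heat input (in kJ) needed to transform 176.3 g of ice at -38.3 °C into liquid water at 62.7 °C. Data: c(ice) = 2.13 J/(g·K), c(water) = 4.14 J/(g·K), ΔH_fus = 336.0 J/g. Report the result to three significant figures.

q1 (heat ice -38.3→0.0 °C): 176.3 × 2.13 × 38.3 = 14382 J
q2 (melt at 0 °C): 176.3 × 336.0 = 59237 J
q3 (heat water 0.0→62.7 °C): 176.3 × 4.14 × 62.7 = 45764 J
Total: 14382 + 59237 + 45764 = 119383 J = 119 kJ

q = 119 kJ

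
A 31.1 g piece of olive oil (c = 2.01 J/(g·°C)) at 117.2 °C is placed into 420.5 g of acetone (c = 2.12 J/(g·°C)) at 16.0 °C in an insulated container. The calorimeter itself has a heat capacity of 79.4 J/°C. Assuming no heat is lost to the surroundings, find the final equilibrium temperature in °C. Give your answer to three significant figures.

T_f = 22.1 °C

Heat lost by olive oil = heat gained by acetone + calorimeter.
(31.1)(2.01)(117.2 − T) = [(420.5)(2.12) + 79.4](T − 16.0)
62.511 (117.2 − T) = 970.86 (T − 16.0)
7326.3 − 62.511 T = 970.86 T − 15534
22860.3 = 1033.371 T
T = 22.12 °C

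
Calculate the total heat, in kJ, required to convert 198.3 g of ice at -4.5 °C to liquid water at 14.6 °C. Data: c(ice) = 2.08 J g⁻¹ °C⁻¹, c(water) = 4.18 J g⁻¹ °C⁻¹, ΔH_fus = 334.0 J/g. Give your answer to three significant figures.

q = 80.2 kJ

q1 (heat ice -4.5→0.0 °C): 198.3 × 2.08 × 4.5 = 1856 J
q2 (melt at 0 °C): 198.3 × 334.0 = 66232 J
q3 (heat water 0.0→14.6 °C): 198.3 × 4.18 × 14.6 = 12102 J
Total: 1856 + 66232 + 12102 = 80190 J = 80.2 kJ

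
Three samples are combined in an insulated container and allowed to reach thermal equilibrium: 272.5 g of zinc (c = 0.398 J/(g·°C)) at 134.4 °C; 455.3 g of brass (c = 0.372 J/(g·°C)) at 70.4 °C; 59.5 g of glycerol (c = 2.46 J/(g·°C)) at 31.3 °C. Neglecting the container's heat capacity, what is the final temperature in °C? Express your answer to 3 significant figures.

T_f = 73.3 °C

Σ mᵢcᵢ(T − Tᵢ) = 0  ⇒  T = Σ mᵢcᵢTᵢ / Σ mᵢcᵢ
Σ mᵢcᵢ = 272.5×0.398 + 455.3×0.372 + 59.5×2.46 = 424.1966
Σ mᵢcᵢTᵢ = 108.455×134.4 + 169.3716×70.4 + 146.37×31.3 = 31081
T = 31081 / 424.1966 = 73.27 °C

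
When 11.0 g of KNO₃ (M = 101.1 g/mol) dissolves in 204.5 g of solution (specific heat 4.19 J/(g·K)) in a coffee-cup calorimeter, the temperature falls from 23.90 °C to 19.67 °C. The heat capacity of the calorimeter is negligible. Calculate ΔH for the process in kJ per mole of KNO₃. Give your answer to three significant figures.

ΔH = 33.3 kJ/mol

|ΔT| = |19.67 − 23.90| = 4.23 °C
|q_surr| = (204.5 × 4.19) × 4.23 = 856.855 × 4.23 = 3624 J
n(KNO₃) = 11.0 / 101.1 = 0.1088 mol
Temperature fell, so q_rxn = +|q_surr| = 3.624 kJ
ΔH = q_rxn / n = 33.31 kJ/mol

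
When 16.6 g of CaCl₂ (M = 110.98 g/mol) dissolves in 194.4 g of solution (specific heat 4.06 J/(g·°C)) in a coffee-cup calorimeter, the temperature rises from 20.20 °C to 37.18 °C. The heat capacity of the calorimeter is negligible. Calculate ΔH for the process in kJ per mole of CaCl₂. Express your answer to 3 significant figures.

|ΔT| = |37.18 − 20.20| = 16.98 °C
|q_surr| = (194.4 × 4.06) × 16.98 = 789.264 × 16.98 = 13400 J
n(CaCl₂) = 16.6 / 110.98 = 0.1496 mol
Temperature rose, so q_rxn = −|q_surr| = -13.40 kJ
ΔH = q_rxn / n = -89.57 kJ/mol

ΔH = -89.6 kJ/mol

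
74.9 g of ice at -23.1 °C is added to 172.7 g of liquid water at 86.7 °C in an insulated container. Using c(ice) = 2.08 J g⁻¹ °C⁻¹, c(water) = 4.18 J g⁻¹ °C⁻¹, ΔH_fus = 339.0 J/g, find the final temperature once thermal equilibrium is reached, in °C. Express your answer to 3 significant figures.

Heat to bring ice to 0 °C and melt it: q₁ = 74.9×2.08×23.1 + 74.9×339.0 = 28990 J
Heat the water can supply cooling to 0 °C: 172.7×4.18×86.7 = 62587.5 J > q₁, so all ice melts.
Energy balance: 172.7×4.18×(86.7 − T) = 28990 + 74.9×4.18×(T − 0)
721.886(86.7 − T) = 28990 + 313.082 T
62587.5 − 28990 = 1034.968 T
T = 33597.5 / 1034.968 = 32.46 °C

T_f = 32.5 °C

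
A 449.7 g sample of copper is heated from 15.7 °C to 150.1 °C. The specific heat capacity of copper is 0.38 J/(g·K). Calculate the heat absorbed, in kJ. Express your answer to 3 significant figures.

q = m c ΔT = 449.7 × 0.38 × (150.1 − 15.7)
q = 449.7 × 0.38 × 134.4 = 22970 J = 23.0 kJ

q = 23.0 kJ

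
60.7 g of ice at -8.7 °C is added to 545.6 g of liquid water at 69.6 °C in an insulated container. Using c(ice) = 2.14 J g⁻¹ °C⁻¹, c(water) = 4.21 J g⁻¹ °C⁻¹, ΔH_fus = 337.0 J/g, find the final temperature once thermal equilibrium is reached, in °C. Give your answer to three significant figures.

T_f = 54.2 °C

Heat to bring ice to 0 °C and melt it: q₁ = 60.7×2.14×8.7 + 60.7×337.0 = 21586 J
Heat the water can supply cooling to 0 °C: 545.6×4.21×69.6 = 159870 J > q₁, so all ice melts.
Energy balance: 545.6×4.21×(69.6 − T) = 21586 + 60.7×4.21×(T − 0)
2296.976(69.6 − T) = 21586 + 255.547 T
159870 − 21586 = 2552.523 T
T = 138284 / 2552.523 = 54.18 °C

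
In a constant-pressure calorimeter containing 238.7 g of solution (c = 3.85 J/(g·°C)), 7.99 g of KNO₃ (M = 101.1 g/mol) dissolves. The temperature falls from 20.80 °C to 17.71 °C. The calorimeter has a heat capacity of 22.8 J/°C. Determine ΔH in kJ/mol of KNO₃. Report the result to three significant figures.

ΔH = 36.8 kJ/mol

|ΔT| = |17.71 − 20.80| = 3.09 °C
|q_surr| = (238.7 × 3.85 + 22.8) × 3.09 = 941.795 × 3.09 = 2910 J
n(KNO₃) = 7.99 / 101.1 = 0.07903 mol
Temperature fell, so q_rxn = +|q_surr| = 2.910 kJ
ΔH = q_rxn / n = 36.82 kJ/mol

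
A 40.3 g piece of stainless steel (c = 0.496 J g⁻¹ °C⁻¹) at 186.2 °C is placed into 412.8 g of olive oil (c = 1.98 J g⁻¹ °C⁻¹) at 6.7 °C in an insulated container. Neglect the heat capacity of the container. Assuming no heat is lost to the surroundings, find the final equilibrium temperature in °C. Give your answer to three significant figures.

T_f = 11.0 °C

Heat lost by stainless steel = heat gained by olive oil.
(40.3)(0.496)(186.2 − T) = (412.8)(1.98)(T − 6.7)
19.9888 (186.2 − T) = 817.344 (T − 6.7)
3721.9 − 19.9888 T = 817.344 T − 5476.2
9198.1 = 837.3328 T
T = 10.98 °C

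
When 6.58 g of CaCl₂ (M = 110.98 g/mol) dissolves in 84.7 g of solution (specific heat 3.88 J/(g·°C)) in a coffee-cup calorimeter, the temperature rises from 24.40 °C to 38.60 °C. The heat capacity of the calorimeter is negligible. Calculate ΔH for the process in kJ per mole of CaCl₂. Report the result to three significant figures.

|ΔT| = |38.60 − 24.40| = 14.20 °C
|q_surr| = (84.7 × 3.88) × 14.20 = 328.636 × 14.20 = 4667 J
n(CaCl₂) = 6.58 / 110.98 = 0.05929 mol
Temperature rose, so q_rxn = −|q_surr| = -4.667 kJ
ΔH = q_rxn / n = -78.71 kJ/mol

ΔH = -78.7 kJ/mol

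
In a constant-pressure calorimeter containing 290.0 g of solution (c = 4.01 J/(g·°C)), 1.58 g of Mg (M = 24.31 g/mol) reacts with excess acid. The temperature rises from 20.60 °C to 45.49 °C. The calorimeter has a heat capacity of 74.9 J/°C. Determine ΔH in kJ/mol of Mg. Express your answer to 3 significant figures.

ΔH = -474 kJ/mol

|ΔT| = |45.49 − 20.60| = 24.89 °C
|q_surr| = (290.0 × 4.01 + 74.9) × 24.89 = 1237.8 × 24.89 = 30810 J
n(Mg) = 1.58 / 24.31 = 0.06499 mol
Temperature rose, so q_rxn = −|q_surr| = -30.81 kJ
ΔH = q_rxn / n = -474.1 kJ/mol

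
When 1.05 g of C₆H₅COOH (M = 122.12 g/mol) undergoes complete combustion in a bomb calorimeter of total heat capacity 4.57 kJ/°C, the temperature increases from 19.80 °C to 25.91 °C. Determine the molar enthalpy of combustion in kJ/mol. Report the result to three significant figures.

ΔH = -3250 kJ/mol

ΔT = 25.91 − 19.80 = 6.11 °C
q_cal = C_cal × ΔT = 4.57 × 6.11 = 27.9227 kJ
n = 1.05 / 122.12 = 0.008598 mol
q_rxn = −q_cal = -27.9227 kJ
ΔH = -27.9227 / 0.008598 = -3248 kJ/mol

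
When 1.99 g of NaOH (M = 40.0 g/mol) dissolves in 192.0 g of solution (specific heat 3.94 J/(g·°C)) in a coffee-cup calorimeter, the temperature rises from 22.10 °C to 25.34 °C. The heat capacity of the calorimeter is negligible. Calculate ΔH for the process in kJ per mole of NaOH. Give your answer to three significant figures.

|ΔT| = |25.34 − 22.10| = 3.24 °C
|q_surr| = (192.0 × 3.94) × 3.24 = 756.48 × 3.24 = 2451 J
n(NaOH) = 1.99 / 40.0 = 0.04975 mol
Temperature rose, so q_rxn = −|q_surr| = -2.451 kJ
ΔH = q_rxn / n = -49.27 kJ/mol

ΔH = -49.3 kJ/mol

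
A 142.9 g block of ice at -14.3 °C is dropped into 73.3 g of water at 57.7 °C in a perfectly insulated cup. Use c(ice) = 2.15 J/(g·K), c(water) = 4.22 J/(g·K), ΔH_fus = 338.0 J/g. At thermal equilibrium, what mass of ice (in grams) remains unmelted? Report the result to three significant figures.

m_ice remaining = 103 g

Heat to warm all ice to 0 °C: 142.9×2.15×14.3 = 4393.5 J
Heat released by water cooling to 0 °C: 73.3×4.22×57.7 = 17848 J
17848 J < 4393.5 + 142.9×338.0 = 52693.7 J, so not all ice melts; final T = 0 °C.
Heat left for melting: 17848 − 4393.5 = 13454.5 J
Mass melted = 13454.5 / 338.0 = 39.81 g
Ice remaining = 142.9 − 39.81 = 103.09 g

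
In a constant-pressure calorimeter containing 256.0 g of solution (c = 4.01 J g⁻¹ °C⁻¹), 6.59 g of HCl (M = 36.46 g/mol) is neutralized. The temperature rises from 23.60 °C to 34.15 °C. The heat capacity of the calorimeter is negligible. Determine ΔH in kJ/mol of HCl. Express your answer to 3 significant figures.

ΔH = -59.9 kJ/mol

|ΔT| = |34.15 − 23.60| = 10.55 °C
|q_surr| = (256.0 × 4.01) × 10.55 = 1026.56 × 10.55 = 10830 J
n(HCl) = 6.59 / 36.46 = 0.1807 mol
Temperature rose, so q_rxn = −|q_surr| = -10.83 kJ
ΔH = q_rxn / n = -59.93 kJ/mol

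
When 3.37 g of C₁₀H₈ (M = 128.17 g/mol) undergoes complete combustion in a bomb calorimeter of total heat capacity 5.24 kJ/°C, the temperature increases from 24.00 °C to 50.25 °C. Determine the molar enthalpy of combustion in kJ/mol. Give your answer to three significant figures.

ΔT = 50.25 − 24.00 = 26.25 °C
q_cal = C_cal × ΔT = 5.24 × 26.25 = 137.55 kJ
n = 3.37 / 128.17 = 0.02629 mol
q_rxn = −q_cal = -137.55 kJ
ΔH = -137.55 / 0.02629 = -5232 kJ/mol

ΔH = -5230 kJ/mol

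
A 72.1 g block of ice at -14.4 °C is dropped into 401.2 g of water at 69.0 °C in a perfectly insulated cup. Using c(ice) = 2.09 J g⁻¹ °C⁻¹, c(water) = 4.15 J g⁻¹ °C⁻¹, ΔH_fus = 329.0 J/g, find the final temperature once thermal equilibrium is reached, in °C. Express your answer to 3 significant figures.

T_f = 45.3 °C

Heat to bring ice to 0 °C and melt it: q₁ = 72.1×2.09×14.4 + 72.1×329.0 = 25891 J
Heat the water can supply cooling to 0 °C: 401.2×4.15×69.0 = 114884 J > q₁, so all ice melts.
Energy balance: 401.2×4.15×(69.0 − T) = 25891 + 72.1×4.15×(T − 0)
1664.98(69.0 − T) = 25891 + 299.215 T
114884 − 25891 = 1964.195 T
T = 88993 / 1964.195 = 45.31 °C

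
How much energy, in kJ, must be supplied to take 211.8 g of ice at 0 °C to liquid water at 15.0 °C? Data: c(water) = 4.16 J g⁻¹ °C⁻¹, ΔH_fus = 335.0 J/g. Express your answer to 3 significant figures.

q1 (melt at 0 °C): 211.8 × 335.0 = 70953 J
q2 (heat water 0.0→15.0 °C): 211.8 × 4.16 × 15.0 = 13216 J
Total: 70953 + 13216 = 84169 J = 84.2 kJ

q = 84.2 kJ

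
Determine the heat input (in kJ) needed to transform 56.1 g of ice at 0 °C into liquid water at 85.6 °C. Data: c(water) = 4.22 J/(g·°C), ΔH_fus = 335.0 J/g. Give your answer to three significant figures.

q = 39.1 kJ

q1 (melt at 0 °C): 56.1 × 335.0 = 18794 J
q2 (heat water 0.0→85.6 °C): 56.1 × 4.22 × 85.6 = 20265 J
Total: 18794 + 20265 = 39059 J = 39.1 kJ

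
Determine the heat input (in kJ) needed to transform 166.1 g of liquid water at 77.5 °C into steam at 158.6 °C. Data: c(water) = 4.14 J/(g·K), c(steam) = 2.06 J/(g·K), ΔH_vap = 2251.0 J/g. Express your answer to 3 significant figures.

q = 409 kJ

q1 (heat water 77.5→100.0 °C): 166.1 × 4.14 × 22.5 = 15472 J
q2 (vaporize at 100 °C): 166.1 × 2251.0 = 373891 J
q3 (heat steam 100.0→158.6 °C): 166.1 × 2.06 × 58.6 = 20051 J
Total: 15472 + 373891 + 20051 = 409414 J = 409 kJ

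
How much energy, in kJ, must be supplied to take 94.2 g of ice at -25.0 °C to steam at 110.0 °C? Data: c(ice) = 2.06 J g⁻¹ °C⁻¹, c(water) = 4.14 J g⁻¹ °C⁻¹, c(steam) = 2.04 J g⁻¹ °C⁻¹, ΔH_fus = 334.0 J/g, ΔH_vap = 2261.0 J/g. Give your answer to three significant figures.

q1 (heat ice -25.0→0.0 °C): 94.2 × 2.06 × 25.0 = 4851 J
q2 (melt at 0 °C): 94.2 × 334.0 = 31463 J
q3 (heat water 0.0→100.0 °C): 94.2 × 4.14 × 100.0 = 38999 J
q4 (vaporize at 100 °C): 94.2 × 2261.0 = 212986 J
q5 (heat steam 100.0→110.0 °C): 94.2 × 2.04 × 10.0 = 1922 J
Total: 4851 + 31463 + 38999 + 212986 + 1922 = 290221 J = 290 kJ

q = 290 kJ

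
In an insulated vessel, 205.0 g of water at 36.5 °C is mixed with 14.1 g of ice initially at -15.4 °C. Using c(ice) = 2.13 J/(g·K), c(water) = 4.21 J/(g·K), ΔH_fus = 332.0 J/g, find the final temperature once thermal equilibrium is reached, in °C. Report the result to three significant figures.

Heat to bring ice to 0 °C and melt it: q₁ = 14.1×2.13×15.4 + 14.1×332.0 = 5143.7 J
Heat the water can supply cooling to 0 °C: 205.0×4.21×36.5 = 31501.3 J > q₁, so all ice melts.
Energy balance: 205.0×4.21×(36.5 − T) = 5143.7 + 14.1×4.21×(T − 0)
863.05(36.5 − T) = 5143.7 + 59.361 T
31501.3 − 5143.7 = 922.411 T
T = 26357.6 / 922.411 = 28.57 °C

T_f = 28.6 °C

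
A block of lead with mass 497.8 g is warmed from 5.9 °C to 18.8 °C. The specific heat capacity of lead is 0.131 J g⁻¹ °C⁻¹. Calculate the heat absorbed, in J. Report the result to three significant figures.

q = 841 J

q = m c ΔT = 497.8 × 0.131 × (18.8 − 5.9)
q = 497.8 × 0.131 × 12.9 = 841.2 J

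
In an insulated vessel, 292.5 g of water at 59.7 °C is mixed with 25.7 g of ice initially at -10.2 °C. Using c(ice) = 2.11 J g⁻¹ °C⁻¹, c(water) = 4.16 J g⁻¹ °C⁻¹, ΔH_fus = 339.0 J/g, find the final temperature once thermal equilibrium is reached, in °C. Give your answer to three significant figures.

T_f = 47.9 °C

Heat to bring ice to 0 °C and melt it: q₁ = 25.7×2.11×10.2 + 25.7×339.0 = 9265.4 J
Heat the water can supply cooling to 0 °C: 292.5×4.16×59.7 = 72643.0 J > q₁, so all ice melts.
Energy balance: 292.5×4.16×(59.7 − T) = 9265.4 + 25.7×4.16×(T − 0)
1216.8(59.7 − T) = 9265.4 + 106.912 T
72643.0 − 9265.4 = 1323.712 T
T = 63377.6 / 1323.712 = 47.88 °C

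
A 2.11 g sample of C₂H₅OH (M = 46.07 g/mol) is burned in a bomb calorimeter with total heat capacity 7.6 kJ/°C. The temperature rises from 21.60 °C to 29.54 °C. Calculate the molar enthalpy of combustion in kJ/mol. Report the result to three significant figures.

ΔT = 29.54 − 21.60 = 7.94 °C
q_cal = C_cal × ΔT = 7.6 × 7.94 = 60.344 kJ
n = 2.11 / 46.07 = 0.04580 mol
q_rxn = −q_cal = -60.344 kJ
ΔH = -60.344 / 0.04580 = -1318 kJ/mol

ΔH = -1320 kJ/mol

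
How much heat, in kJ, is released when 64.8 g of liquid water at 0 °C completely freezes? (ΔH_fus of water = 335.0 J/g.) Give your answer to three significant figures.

q = m × ΔH_fus = 64.8 × 335.0 = 21710 J = 21.7 kJ

q = 21.7 kJ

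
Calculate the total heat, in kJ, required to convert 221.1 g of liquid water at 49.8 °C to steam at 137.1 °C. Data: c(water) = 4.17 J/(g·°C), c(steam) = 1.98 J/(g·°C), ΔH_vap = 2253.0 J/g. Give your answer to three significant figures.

q = 561 kJ

q1 (heat water 49.8→100.0 °C): 221.1 × 4.17 × 50.2 = 46284 J
q2 (vaporize at 100 °C): 221.1 × 2253.0 = 498138 J
q3 (heat steam 100.0→137.1 °C): 221.1 × 1.98 × 37.1 = 16242 J
Total: 46284 + 498138 + 16242 = 560664 J = 561 kJ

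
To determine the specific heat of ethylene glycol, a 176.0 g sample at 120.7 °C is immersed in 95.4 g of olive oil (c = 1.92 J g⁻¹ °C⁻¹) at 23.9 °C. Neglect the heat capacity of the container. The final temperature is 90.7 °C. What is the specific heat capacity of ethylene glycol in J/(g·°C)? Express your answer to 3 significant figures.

q_gained = (95.4 × 1.92) × (90.7 − 23.9) = 12240 J
q_lost = 176.0 × c × (120.7 − 90.7) = 5280 c
Set equal: c = 12240 / 5280 = 2.32 J/(g·°C)

c = 2.32 J/(g·°C)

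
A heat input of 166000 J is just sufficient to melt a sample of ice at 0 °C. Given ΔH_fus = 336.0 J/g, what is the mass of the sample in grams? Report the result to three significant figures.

m = q / ΔH_fus = 166000 J / 336.0 J/g = 494 g

m = 494 g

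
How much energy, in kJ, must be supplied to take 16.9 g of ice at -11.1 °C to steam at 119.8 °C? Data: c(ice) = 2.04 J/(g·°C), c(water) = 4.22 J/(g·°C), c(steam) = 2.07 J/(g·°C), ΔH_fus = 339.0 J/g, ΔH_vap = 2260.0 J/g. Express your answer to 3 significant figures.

q = 52.1 kJ

q1 (heat ice -11.1→0.0 °C): 16.9 × 2.04 × 11.1 = 383 J
q2 (melt at 0 °C): 16.9 × 339.0 = 5729 J
q3 (heat water 0.0→100.0 °C): 16.9 × 4.22 × 100.0 = 7132 J
q4 (vaporize at 100 °C): 16.9 × 2260.0 = 38194 J
q5 (heat steam 100.0→119.8 °C): 16.9 × 2.07 × 19.8 = 693 J
Total: 383 + 5729 + 7132 + 38194 + 693 = 52131 J = 52.1 kJ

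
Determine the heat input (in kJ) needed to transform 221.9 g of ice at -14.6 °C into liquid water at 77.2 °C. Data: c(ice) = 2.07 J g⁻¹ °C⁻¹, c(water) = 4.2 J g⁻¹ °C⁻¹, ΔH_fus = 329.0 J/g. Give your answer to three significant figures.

q1 (heat ice -14.6→0.0 °C): 221.9 × 2.07 × 14.6 = 6706 J
q2 (melt at 0 °C): 221.9 × 329.0 = 73005 J
q3 (heat water 0.0→77.2 °C): 221.9 × 4.2 × 77.2 = 71949 J
Total: 6706 + 73005 + 71949 = 151660 J = 152 kJ

q = 152 kJ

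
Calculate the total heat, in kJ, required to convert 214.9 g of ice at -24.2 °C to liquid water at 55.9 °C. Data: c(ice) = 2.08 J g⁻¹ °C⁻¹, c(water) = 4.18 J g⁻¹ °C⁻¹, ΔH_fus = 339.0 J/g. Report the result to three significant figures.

q = 134 kJ

q1 (heat ice -24.2→0.0 °C): 214.9 × 2.08 × 24.2 = 10817 J
q2 (melt at 0 °C): 214.9 × 339.0 = 72851 J
q3 (heat water 0.0→55.9 °C): 214.9 × 4.18 × 55.9 = 50214 J
Total: 10817 + 72851 + 50214 = 133882 J = 134 kJ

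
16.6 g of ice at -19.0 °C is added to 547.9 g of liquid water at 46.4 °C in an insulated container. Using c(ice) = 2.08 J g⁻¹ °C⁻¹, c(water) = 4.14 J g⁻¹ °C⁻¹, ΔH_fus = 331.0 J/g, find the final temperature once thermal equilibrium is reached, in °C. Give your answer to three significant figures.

Heat to bring ice to 0 °C and melt it: q₁ = 16.6×2.08×19.0 + 16.6×331.0 = 6150.6 J
Heat the water can supply cooling to 0 °C: 547.9×4.14×46.4 = 105249 J > q₁, so all ice melts.
Energy balance: 547.9×4.14×(46.4 − T) = 6150.6 + 16.6×4.14×(T − 0)
2268.306(46.4 − T) = 6150.6 + 68.724 T
105249 − 6150.6 = 2337.030 T
T = 99098.4 / 2337.030 = 42.40 °C

T_f = 42.4 °C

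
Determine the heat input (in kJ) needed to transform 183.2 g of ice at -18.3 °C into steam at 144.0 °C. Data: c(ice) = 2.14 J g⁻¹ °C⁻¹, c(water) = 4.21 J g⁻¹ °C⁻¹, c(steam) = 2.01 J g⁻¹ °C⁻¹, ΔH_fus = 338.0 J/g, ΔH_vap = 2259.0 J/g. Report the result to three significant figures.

q = 576 kJ

q1 (heat ice -18.3→0.0 °C): 183.2 × 2.14 × 18.3 = 7174 J
q2 (melt at 0 °C): 183.2 × 338.0 = 61922 J
q3 (heat water 0.0→100.0 °C): 183.2 × 4.21 × 100.0 = 77127 J
q4 (vaporize at 100 °C): 183.2 × 2259.0 = 413849 J
q5 (heat steam 100.0→144.0 °C): 183.2 × 2.01 × 44.0 = 16202 J
Total: 7174 + 61922 + 77127 + 413849 + 16202 = 576274 J = 576 kJ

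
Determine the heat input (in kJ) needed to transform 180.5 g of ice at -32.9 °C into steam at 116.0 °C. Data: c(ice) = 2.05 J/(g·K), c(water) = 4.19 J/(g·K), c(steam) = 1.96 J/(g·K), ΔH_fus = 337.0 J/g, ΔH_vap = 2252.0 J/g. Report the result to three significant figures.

q = 561 kJ

q1 (heat ice -32.9→0.0 °C): 180.5 × 2.05 × 32.9 = 12174 J
q2 (melt at 0 °C): 180.5 × 337.0 = 60829 J
q3 (heat water 0.0→100.0 °C): 180.5 × 4.19 × 100.0 = 75630 J
q4 (vaporize at 100 °C): 180.5 × 2252.0 = 406486 J
q5 (heat steam 100.0→116.0 °C): 180.5 × 1.96 × 16.0 = 5660 J
Total: 12174 + 60829 + 75630 + 406486 + 5660 = 560779 J = 561 kJ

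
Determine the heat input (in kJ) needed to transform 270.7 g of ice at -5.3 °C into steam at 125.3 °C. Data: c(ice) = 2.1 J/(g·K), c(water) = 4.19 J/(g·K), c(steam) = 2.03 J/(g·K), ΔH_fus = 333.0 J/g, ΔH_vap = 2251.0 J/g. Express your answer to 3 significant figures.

q = 830 kJ

q1 (heat ice -5.3→0.0 °C): 270.7 × 2.1 × 5.3 = 3013 J
q2 (melt at 0 °C): 270.7 × 333.0 = 90143 J
q3 (heat water 0.0→100.0 °C): 270.7 × 4.19 × 100.0 = 113423 J
q4 (vaporize at 100 °C): 270.7 × 2251.0 = 609346 J
q5 (heat steam 100.0→125.3 °C): 270.7 × 2.03 × 25.3 = 13903 J
Total: 3013 + 90143 + 113423 + 609346 + 13903 = 829828 J = 830 kJ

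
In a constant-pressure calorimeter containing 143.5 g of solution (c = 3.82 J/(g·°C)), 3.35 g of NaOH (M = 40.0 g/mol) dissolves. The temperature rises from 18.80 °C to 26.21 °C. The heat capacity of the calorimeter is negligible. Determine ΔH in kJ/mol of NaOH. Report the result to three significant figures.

ΔH = -48.5 kJ/mol

|ΔT| = |26.21 − 18.80| = 7.41 °C
|q_surr| = (143.5 × 3.82) × 7.41 = 548.17 × 7.41 = 4062 J
n(NaOH) = 3.35 / 40.0 = 0.08375 mol
Temperature rose, so q_rxn = −|q_surr| = -4.062 kJ
ΔH = q_rxn / n = -48.50 kJ/mol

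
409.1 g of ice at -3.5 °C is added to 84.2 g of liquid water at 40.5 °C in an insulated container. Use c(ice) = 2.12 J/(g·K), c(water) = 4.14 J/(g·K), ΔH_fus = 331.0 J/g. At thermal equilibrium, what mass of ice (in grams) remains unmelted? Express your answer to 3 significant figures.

m_ice remaining = 376 g

Heat to warm all ice to 0 °C: 409.1×2.12×3.5 = 3035.5 J
Heat released by water cooling to 0 °C: 84.2×4.14×40.5 = 14118 J
14118 J < 3035.5 + 409.1×331.0 = 138447.6 J, so not all ice melts; final T = 0 °C.
Heat left for melting: 14118 − 3035.5 = 11082.5 J
Mass melted = 11082.5 / 331.0 = 33.48 g
Ice remaining = 409.1 − 33.48 = 375.62 g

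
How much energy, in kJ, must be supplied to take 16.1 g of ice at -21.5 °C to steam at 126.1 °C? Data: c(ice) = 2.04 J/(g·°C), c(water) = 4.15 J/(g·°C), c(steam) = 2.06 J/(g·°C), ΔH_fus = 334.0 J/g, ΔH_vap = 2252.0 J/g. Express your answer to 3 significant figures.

q1 (heat ice -21.5→0.0 °C): 16.1 × 2.04 × 21.5 = 706 J
q2 (melt at 0 °C): 16.1 × 334.0 = 5377 J
q3 (heat water 0.0→100.0 °C): 16.1 × 4.15 × 100.0 = 6682 J
q4 (vaporize at 100 °C): 16.1 × 2252.0 = 36257 J
q5 (heat steam 100.0→126.1 °C): 16.1 × 2.06 × 26.1 = 866 J
Total: 706 + 5377 + 6682 + 36257 + 866 = 49888 J = 49.9 kJ

q = 49.9 kJ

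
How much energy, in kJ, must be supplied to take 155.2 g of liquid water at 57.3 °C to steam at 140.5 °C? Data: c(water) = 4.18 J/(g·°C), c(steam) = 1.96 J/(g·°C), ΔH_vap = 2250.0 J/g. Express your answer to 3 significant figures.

q1 (heat water 57.3→100.0 °C): 155.2 × 4.18 × 42.7 = 27701 J
q2 (vaporize at 100 °C): 155.2 × 2250.0 = 349200 J
q3 (heat steam 100.0→140.5 °C): 155.2 × 1.96 × 40.5 = 12320 J
Total: 27701 + 349200 + 12320 = 389221 J = 389 kJ

q = 389 kJ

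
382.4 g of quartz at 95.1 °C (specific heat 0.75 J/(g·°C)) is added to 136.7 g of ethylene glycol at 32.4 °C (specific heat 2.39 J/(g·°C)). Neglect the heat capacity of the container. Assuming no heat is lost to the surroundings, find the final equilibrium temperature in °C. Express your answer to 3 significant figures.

T_f = 61.7 °C

Heat lost by quartz = heat gained by ethylene glycol.
(382.4)(0.75)(95.1 − T) = (136.7)(2.39)(T − 32.4)
286.8 (95.1 − T) = 326.713 (T − 32.4)
27275 − 286.8 T = 326.713 T − 10586
37861 = 613.513 T
T = 61.71 °C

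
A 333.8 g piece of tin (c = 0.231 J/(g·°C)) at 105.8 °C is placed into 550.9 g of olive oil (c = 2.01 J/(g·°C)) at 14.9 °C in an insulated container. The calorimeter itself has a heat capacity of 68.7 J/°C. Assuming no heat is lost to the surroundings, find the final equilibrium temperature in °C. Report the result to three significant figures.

T_f = 20.5 °C

Heat lost by tin = heat gained by olive oil + calorimeter.
(333.8)(0.231)(105.8 − T) = [(550.9)(2.01) + 68.7](T − 14.9)
77.1078 (105.8 − T) = 1176.009 (T − 14.9)
8158.0 − 77.1078 T = 1176.009 T − 17523
25681.0 = 1253.1168 T
T = 20.49 °C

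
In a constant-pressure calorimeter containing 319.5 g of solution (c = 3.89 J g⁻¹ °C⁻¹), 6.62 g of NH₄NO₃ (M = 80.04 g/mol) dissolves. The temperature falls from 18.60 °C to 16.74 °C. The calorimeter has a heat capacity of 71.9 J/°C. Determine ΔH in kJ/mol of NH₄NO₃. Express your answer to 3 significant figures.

|ΔT| = |16.74 − 18.60| = 1.86 °C
|q_surr| = (319.5 × 3.89 + 71.9) × 1.86 = 1314.755 × 1.86 = 2445 J
n(NH₄NO₃) = 6.62 / 80.04 = 0.08271 mol
Temperature fell, so q_rxn = +|q_surr| = 2.445 kJ
ΔH = q_rxn / n = 29.56 kJ/mol

ΔH = 29.6 kJ/mol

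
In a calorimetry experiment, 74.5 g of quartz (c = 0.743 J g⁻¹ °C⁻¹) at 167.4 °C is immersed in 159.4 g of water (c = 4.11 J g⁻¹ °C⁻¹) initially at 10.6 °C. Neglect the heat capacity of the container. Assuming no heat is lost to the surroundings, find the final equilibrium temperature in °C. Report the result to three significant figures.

T_f = 22.8 °C

Heat lost by quartz = heat gained by water.
(74.5)(0.743)(167.4 − T) = (159.4)(4.11)(T − 10.6)
55.3535 (167.4 − T) = 655.134 (T − 10.6)
9266.2 − 55.3535 T = 655.134 T − 6944.4
16210.6 = 710.4875 T
T = 22.82 °C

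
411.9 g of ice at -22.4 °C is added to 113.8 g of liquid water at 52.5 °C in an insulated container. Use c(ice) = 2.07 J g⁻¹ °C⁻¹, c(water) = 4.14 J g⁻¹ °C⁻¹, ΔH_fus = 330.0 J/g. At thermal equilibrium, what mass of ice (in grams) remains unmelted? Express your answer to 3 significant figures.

Heat to warm all ice to 0 °C: 411.9×2.07×22.4 = 19099 J
Heat released by water cooling to 0 °C: 113.8×4.14×52.5 = 24734 J
24734 J < 19099 + 411.9×330.0 = 155026 J, so not all ice melts; final T = 0 °C.
Heat left for melting: 24734 − 19099 = 5635 J
Mass melted = 5635 / 330.0 = 17.08 g
Ice remaining = 411.9 − 17.08 = 394.82 g

m_ice remaining = 395 g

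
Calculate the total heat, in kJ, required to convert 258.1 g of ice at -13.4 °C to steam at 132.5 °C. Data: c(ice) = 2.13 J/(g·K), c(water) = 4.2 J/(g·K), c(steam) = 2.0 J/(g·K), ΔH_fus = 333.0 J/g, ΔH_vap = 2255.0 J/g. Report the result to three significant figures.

q = 801 kJ

q1 (heat ice -13.4→0.0 °C): 258.1 × 2.13 × 13.4 = 7367 J
q2 (melt at 0 °C): 258.1 × 333.0 = 85947 J
q3 (heat water 0.0→100.0 °C): 258.1 × 4.2 × 100.0 = 108402 J
q4 (vaporize at 100 °C): 258.1 × 2255.0 = 582016 J
q5 (heat steam 100.0→132.5 °C): 258.1 × 2.0 × 32.5 = 16777 J
Total: 7367 + 85947 + 108402 + 582016 + 16777 = 800509 J = 801 kJ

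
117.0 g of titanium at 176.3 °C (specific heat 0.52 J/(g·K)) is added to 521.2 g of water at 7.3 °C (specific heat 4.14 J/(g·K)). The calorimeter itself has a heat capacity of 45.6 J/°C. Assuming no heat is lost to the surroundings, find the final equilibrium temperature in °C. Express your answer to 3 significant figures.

T_f = 11.8 °C

Heat lost by titanium = heat gained by water + calorimeter.
(117.0)(0.52)(176.3 − T) = [(521.2)(4.14) + 45.6](T − 7.3)
60.84 (176.3 − T) = 2203.368 (T − 7.3)
10726 − 60.84 T = 2203.368 T − 16085
26811 = 2264.208 T
T = 11.84 °C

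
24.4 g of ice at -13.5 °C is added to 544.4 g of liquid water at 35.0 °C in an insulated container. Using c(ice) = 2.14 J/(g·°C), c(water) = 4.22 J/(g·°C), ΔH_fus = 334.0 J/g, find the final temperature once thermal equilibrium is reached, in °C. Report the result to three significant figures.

Heat to bring ice to 0 °C and melt it: q₁ = 24.4×2.14×13.5 + 24.4×334.0 = 8854.5 J
Heat the water can supply cooling to 0 °C: 544.4×4.22×35.0 = 80407.9 J > q₁, so all ice melts.
Energy balance: 544.4×4.22×(35.0 − T) = 8854.5 + 24.4×4.22×(T − 0)
2297.368(35.0 − T) = 8854.5 + 102.968 T
80407.9 − 8854.5 = 2400.336 T
T = 71553.4 / 2400.336 = 29.81 °C

T_f = 29.8 °C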